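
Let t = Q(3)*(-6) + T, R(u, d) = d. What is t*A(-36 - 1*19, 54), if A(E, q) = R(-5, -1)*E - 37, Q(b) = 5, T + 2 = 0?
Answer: -576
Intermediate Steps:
T = -2 (T = -2 + 0 = -2)
A(E, q) = -37 - E (A(E, q) = -E - 37 = -37 - E)
t = -32 (t = 5*(-6) - 2 = -30 - 2 = -32)
t*A(-36 - 1*19, 54) = -32*(-37 - (-36 - 1*19)) = -32*(-37 - (-36 - 19)) = -32*(-37 - 1*(-55)) = -32*(-37 + 55) = -32*18 = -576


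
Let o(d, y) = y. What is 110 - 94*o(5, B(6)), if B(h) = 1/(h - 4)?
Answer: 63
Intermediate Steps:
B(h) = 1/(-4 + h)
110 - 94*o(5, B(6)) = 110 - 94/(-4 + 6) = 110 - 94/2 = 110 - 94*1/2 = 110 - 47 = 63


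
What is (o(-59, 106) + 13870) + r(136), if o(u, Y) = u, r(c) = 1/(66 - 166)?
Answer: 1381099/100 ≈ 13811.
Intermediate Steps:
r(c) = -1/100 (r(c) = 1/(-100) = -1/100)
(o(-59, 106) + 13870) + r(136) = (-59 + 13870) - 1/100 = 13811 - 1/100 = 1381099/100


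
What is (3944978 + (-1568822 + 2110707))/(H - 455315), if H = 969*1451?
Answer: 4486863/950704 ≈ 4.7195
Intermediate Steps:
H = 1406019
(3944978 + (-1568822 + 2110707))/(H - 455315) = (3944978 + (-1568822 + 2110707))/(1406019 - 455315) = (3944978 + 541885)/950704 = 4486863*(1/950704) = 4486863/950704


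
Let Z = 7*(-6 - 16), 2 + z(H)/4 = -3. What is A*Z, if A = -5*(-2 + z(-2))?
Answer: -16940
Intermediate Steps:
z(H) = -20 (z(H) = -8 + 4*(-3) = -8 - 12 = -20)
Z = -154 (Z = 7*(-22) = -154)
A = 110 (A = -5*(-2 - 20) = -5*(-22) = 110)
A*Z = 110*(-154) = -16940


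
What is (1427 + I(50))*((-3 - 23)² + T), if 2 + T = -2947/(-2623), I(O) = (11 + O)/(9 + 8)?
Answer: 43067047680/44591 ≈ 9.6582e+5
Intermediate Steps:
I(O) = 11/17 + O/17 (I(O) = (11 + O)/17 = (11 + O)*(1/17) = 11/17 + O/17)
T = -2299/2623 (T = -2 - 2947/(-2623) = -2 - 2947*(-1/2623) = -2 + 2947/2623 = -2299/2623 ≈ -0.87648)
(1427 + I(50))*((-3 - 23)² + T) = (1427 + (11/17 + (1/17)*50))*((-3 - 23)² - 2299/2623) = (1427 + (11/17 + 50/17))*((-26)² - 2299/2623) = (1427 + 61/17)*(676 - 2299/2623) = (24320/17)*(1770849/2623) = 43067047680/44591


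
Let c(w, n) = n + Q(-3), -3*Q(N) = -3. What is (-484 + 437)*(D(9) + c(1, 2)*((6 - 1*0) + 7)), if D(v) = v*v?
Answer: -5640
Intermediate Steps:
Q(N) = 1 (Q(N) = -⅓*(-3) = 1)
D(v) = v²
c(w, n) = 1 + n (c(w, n) = n + 1 = 1 + n)
(-484 + 437)*(D(9) + c(1, 2)*((6 - 1*0) + 7)) = (-484 + 437)*(9² + (1 + 2)*((6 - 1*0) + 7)) = -47*(81 + 3*((6 + 0) + 7)) = -47*(81 + 3*(6 + 7)) = -47*(81 + 3*13) = -47*(81 + 39) = -47*120 = -5640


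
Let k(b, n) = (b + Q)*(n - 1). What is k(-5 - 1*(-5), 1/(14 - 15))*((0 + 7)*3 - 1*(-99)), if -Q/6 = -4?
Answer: -5760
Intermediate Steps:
Q = 24 (Q = -6*(-4) = 24)
k(b, n) = (-1 + n)*(24 + b) (k(b, n) = (b + 24)*(n - 1) = (24 + b)*(-1 + n) = (-1 + n)*(24 + b))
k(-5 - 1*(-5), 1/(14 - 15))*((0 + 7)*3 - 1*(-99)) = (-24 - (-5 - 1*(-5)) + 24/(14 - 15) + (-5 - 1*(-5))/(14 - 15))*((0 + 7)*3 - 1*(-99)) = (-24 - (-5 + 5) + 24/(-1) + (-5 + 5)/(-1))*(7*3 + 99) = (-24 - 1*0 + 24*(-1) + 0*(-1))*(21 + 99) = (-24 + 0 - 24 + 0)*120 = -48*120 = -5760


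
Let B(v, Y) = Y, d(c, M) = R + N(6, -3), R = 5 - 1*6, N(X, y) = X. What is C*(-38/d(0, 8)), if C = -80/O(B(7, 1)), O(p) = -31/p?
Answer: -608/31 ≈ -19.613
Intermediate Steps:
R = -1 (R = 5 - 6 = -1)
d(c, M) = 5 (d(c, M) = -1 + 6 = 5)
C = 80/31 (C = -80/((-31/1)) = -80/((-31*1)) = -80/(-31) = -80*(-1/31) = 80/31 ≈ 2.5806)
C*(-38/d(0, 8)) = 80*(-38/5)/31 = 80*(-38*⅕)/31 = (80/31)*(-38/5) = -608/31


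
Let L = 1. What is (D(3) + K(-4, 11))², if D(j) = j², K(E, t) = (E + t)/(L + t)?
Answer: 13225/144 ≈ 91.840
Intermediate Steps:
K(E, t) = (E + t)/(1 + t)
(D(3) + K(-4, 11))² = (3² + (-4 + 11)/(1 + 11))² = (9 + 7/12)² = (115/12)² = 13225/144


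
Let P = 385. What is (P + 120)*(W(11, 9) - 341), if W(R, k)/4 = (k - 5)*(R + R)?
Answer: 5555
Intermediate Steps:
W(R, k) = 8*R*(-5 + k) (W(R, k) = 4*((k - 5)*(R + R)) = 4*((-5 + k)*(2*R)) = 4*(2*R*(-5 + k)) = 8*R*(-5 + k))
(P + 120)*(W(11, 9) - 341) = (385 + 120)*(8*11*(-5 + 9) - 341) = 505*(8*11*4 - 341) = 505*(352 - 341) = 505*11 = 5555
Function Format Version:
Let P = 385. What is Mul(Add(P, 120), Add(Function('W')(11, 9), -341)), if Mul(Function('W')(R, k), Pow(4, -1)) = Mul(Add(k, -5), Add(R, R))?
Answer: 5555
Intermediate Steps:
Function('W')(R, k) = Mul(8, R, Add(-5, k)) (Function('W')(R, k) = Mul(4, Mul(Add(k, -5), Add(R, R))) = Mul(4, Mul(Add(-5, k), Mul(2, R))) = Mul(4, Mul(2, R, Add(-5, k))) = Mul(8, R, Add(-5, k)))
Mul(Add(P, 120), Add(Function('W')(11, 9), -341)) = Mul(Add(385, 120), Add(Mul(8, 11, Add(-5, 9)), -341)) = Mul(505, Add(Mul(8, 11, 4), -341)) = Mul(505, Add(352, -341)) = Mul(505, 11) = 5555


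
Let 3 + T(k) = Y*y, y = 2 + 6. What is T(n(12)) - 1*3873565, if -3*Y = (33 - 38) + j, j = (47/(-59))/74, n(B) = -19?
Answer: -25367909324/6549 ≈ -3.8736e+6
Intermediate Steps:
j = -47/4366 (j = (47*(-1/59))*(1/74) = -47/59*1/74 = -47/4366 ≈ -0.010765)
Y = 21877/13098 (Y = -((33 - 38) - 47/4366)/3 = -(-5 - 47/4366)/3 = -⅓*(-21877/4366) = 21877/13098 ≈ 1.6703)
y = 8
T(k) = 67861/6549 (T(k) = -3 + (21877/13098)*8 = -3 + 87508/6549 = 67861/6549)
T(n(12)) - 1*3873565 = 67861/6549 - 1*3873565 = 67861/6549 - 3873565 = -25367909324/6549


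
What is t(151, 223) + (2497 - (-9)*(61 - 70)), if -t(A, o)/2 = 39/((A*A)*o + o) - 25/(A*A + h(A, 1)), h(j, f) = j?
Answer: 5422409529983/2244372796 ≈ 2416.0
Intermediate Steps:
t(A, o) = -78/(o + o*A²) + 50/(A + A²) (t(A, o) = -2*(39/((A*A)*o + o) - 25/(A*A + A)) = -2*(39/(A²*o + o) - 25/(A² + A)) = -2*(39/(o*A² + o) - 25/(A + A²)) = -2*(39/(o + o*A²) - 25/(A + A²)) = -2*(-25/(A + A²) + 39/(o + o*A²)) = -78/(o + o*A²) + 50/(A + A²))
t(151, 223) + (2497 - (-9)*(61 - 70)) = 2*(-39*151 - 39*151² + 25*223 + 25*223*151²)/(151*223*(1 + 151 + 151² + 151³)) + (2497 - (-9)*(61 - 70)) = 2*(1/151)*(1/223)*(-5889 - 39*22801 + 5575 + 25*223*22801)/(1 + 151 + 22801 + 3442951) + (2497 - (-9)*(-9)) = 2*(1/151)*(1/223)*(-5889 - 889239 + 5575 + 127115575)/3465904 + (2497 - 1*81) = 2*(1/151)*(1/223)*(1/3465904)*126226022 + (2497 - 81) = 4854847/2244372796 + 2416 = 5422409529983/2244372796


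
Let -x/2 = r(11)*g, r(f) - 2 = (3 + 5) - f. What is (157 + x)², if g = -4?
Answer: 22201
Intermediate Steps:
r(f) = 10 - f (r(f) = 2 + ((3 + 5) - f) = 2 + (8 - f) = 10 - f)
x = -8 (x = -2*(10 - 1*11)*(-4) = -2*(10 - 11)*(-4) = -(-2)*(-4) = -2*4 = -8)
(157 + x)² = (157 - 8)² = 149² = 22201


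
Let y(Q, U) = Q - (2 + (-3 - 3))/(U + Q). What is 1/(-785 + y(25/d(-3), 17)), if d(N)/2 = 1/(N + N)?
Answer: -29/24942 ≈ -0.0011627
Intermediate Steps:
d(N) = 1/N (d(N) = 2/(N + N) = 2/((2*N)) = 2*(1/(2*N)) = 1/N)
y(Q, U) = Q + 4/(Q + U) (y(Q, U) = Q - (2 - 6)/(Q + U) = Q - (-4)/(Q + U) = Q + 4/(Q + U))
1/(-785 + y(25/d(-3), 17)) = 1/(-785 + (4 + (25/(1/(-3)))² + (25/(1/(-3)))*17)/(25/(1/(-3)) + 17)) = 1/(-785 + (4 + (25/(-⅓))² + (25/(-⅓))*17)/(25/(-⅓) + 17)) = 1/(-785 + (4 + (25*(-3))² + (25*(-3))*17)/(25*(-3) + 17)) = 1/(-785 + (4 + (-75)² - 75*17)/(-75 + 17)) = 1/(-785 + (4 + 5625 - 1275)/(-58)) = 1/(-785 - 1/58*4354) = 1/(-785 - 2177/29) = 1/(-24942/29) = -29/24942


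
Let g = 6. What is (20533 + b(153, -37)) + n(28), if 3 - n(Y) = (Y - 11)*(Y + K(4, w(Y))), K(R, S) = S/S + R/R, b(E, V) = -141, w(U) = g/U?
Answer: 19885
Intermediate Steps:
w(U) = 6/U
K(R, S) = 2 (K(R, S) = 1 + 1 = 2)
n(Y) = 3 - (-11 + Y)*(2 + Y) (n(Y) = 3 - (Y - 11)*(Y + 2) = 3 - (-11 + Y)*(2 + Y))
(20533 + b(153, -37)) + n(28) = (20533 - 141) + (25 - 1*28² + 9*28) = 20392 + (25 - 1*784 + 252) = 20392 + (25 - 784 + 252) = 20392 - 507 = 19885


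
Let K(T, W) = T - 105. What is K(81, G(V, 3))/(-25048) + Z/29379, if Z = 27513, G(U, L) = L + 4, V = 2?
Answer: 28743780/30661883 ≈ 0.93744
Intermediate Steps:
G(U, L) = 4 + L
K(T, W) = -105 + T
K(81, G(V, 3))/(-25048) + Z/29379 = (-105 + 81)/(-25048) + 27513/29379 = -24*(-1/25048) + 27513*(1/29379) = 3/3131 + 9171/9793 = 28743780/30661883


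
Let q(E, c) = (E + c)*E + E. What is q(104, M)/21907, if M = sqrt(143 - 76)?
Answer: 10920/21907 + 104*sqrt(67)/21907 ≈ 0.53733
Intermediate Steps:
M = sqrt(67) ≈ 8.1853
q(E, c) = E + E*(E + c) (q(E, c) = E*(E + c) + E = E + E*(E + c))
q(104, M)/21907 = (104*(1 + 104 + sqrt(67)))/21907 = (104*(105 + sqrt(67)))*(1/21907) = (10920 + 104*sqrt(67))*(1/21907) = 10920/21907 + 104*sqrt(67)/21907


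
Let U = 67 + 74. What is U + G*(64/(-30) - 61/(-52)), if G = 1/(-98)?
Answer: 1539827/10920 ≈ 141.01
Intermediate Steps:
G = -1/98 ≈ -0.010204
U = 141
U + G*(64/(-30) - 61/(-52)) = 141 - (64/(-30) - 61/(-52))/98 = 141 - (64*(-1/30) - 61*(-1/52))/98 = 141 - (-32/15 + 61/52)/98 = 141 - 1/98*(-749/780) = 141 + 107/10920 = 1539827/10920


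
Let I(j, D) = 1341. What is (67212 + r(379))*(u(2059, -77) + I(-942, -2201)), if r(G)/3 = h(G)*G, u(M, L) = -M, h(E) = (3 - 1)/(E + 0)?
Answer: -48262524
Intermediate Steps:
h(E) = 2/E
r(G) = 6 (r(G) = 3*((2/G)*G) = 3*2 = 6)
(67212 + r(379))*(u(2059, -77) + I(-942, -2201)) = (67212 + 6)*(-1*2059 + 1341) = 67218*(-2059 + 1341) = 67218*(-718) = -48262524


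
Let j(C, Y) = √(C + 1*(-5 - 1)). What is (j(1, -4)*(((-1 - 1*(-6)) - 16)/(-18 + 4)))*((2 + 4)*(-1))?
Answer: -33*I*√5/7 ≈ -10.541*I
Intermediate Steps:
j(C, Y) = √(-6 + C) (j(C, Y) = √(C + 1*(-6)) = √(C - 6) = √(-6 + C))
(j(1, -4)*(((-1 - 1*(-6)) - 16)/(-18 + 4)))*((2 + 4)*(-1)) = (√(-6 + 1)*(((-1 - 1*(-6)) - 16)/(-18 + 4)))*((2 + 4)*(-1)) = (√(-5)*(((-1 + 6) - 16)/(-14)))*(6*(-1)) = ((I*√5)*((5 - 16)*(-1/14)))*(-6) = ((I*√5)*(-11*(-1/14)))*(-6) = ((I*√5)*(11/14))*(-6) = (11*I*√5/14)*(-6) = -33*I*√5/7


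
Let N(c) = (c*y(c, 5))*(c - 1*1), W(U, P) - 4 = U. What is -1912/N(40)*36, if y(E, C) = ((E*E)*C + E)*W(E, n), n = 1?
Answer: -239/1916200 ≈ -0.00012473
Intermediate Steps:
W(U, P) = 4 + U
y(E, C) = (4 + E)*(E + C*E²) (y(E, C) = ((E*E)*C + E)*(4 + E) = (E²*C + E)*(4 + E) = (C*E² + E)*(4 + E) = (E + C*E²)*(4 + E) = (4 + E)*(E + C*E²))
N(c) = c²*(1 + 5*c)*(-1 + c)*(4 + c) (N(c) = (c*(c*(1 + 5*c)*(4 + c)))*(c - 1*1) = (c²*(1 + 5*c)*(4 + c))*(c - 1) = (c²*(1 + 5*c)*(4 + c))*(-1 + c) = c²*(1 + 5*c)*(-1 + c)*(4 + c))
-1912/N(40)*36 = -1912*1/(1600*(1 + 5*40)*(-1 + 40)*(4 + 40))*36 = -1912*1/(2745600*(1 + 200))*36 = -1912/(1600*201*39*44)*36 = -1912/551865600*36 = -1912*1/551865600*36 = -239/68983200*36 = -239/1916200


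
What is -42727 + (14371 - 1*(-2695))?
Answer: -25661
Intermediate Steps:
-42727 + (14371 - 1*(-2695)) = -42727 + (14371 + 2695) = -42727 + 17066 = -25661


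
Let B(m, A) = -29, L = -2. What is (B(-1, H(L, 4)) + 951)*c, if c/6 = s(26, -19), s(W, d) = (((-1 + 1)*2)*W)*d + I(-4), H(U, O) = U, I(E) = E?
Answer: -22128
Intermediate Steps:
s(W, d) = -4 (s(W, d) = (((-1 + 1)*2)*W)*d - 4 = ((0*2)*W)*d - 4 = (0*W)*d - 4 = 0*d - 4 = 0 - 4 = -4)
c = -24 (c = 6*(-4) = -24)
(B(-1, H(L, 4)) + 951)*c = (-29 + 951)*(-24) = 922*(-24) = -22128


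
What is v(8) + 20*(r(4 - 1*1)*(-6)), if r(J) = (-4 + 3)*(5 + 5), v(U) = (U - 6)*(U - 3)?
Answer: 1210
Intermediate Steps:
v(U) = (-6 + U)*(-3 + U)
r(J) = -10 (r(J) = -1*10 = -10)
v(8) + 20*(r(4 - 1*1)*(-6)) = (18 + 8² - 9*8) + 20*(-10*(-6)) = (18 + 64 - 72) + 20*60 = 10 + 1200 = 1210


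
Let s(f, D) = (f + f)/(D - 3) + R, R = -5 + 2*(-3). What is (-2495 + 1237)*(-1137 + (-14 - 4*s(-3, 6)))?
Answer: 1382542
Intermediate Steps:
R = -11 (R = -5 - 6 = -11)
s(f, D) = -11 + 2*f/(-3 + D) (s(f, D) = (f + f)/(D - 3) - 11 = (2*f)/(-3 + D) - 11 = 2*f/(-3 + D) - 11 = -11 + 2*f/(-3 + D))
(-2495 + 1237)*(-1137 + (-14 - 4*s(-3, 6))) = (-2495 + 1237)*(-1137 + (-14 - 4*(33 - 11*6 + 2*(-3))/(-3 + 6))) = -1258*(-1137 + (-14 - 4*(33 - 66 - 6)/3)) = -1258*(-1137 + (-14 - 4*(-39)/3)) = -1258*(-1137 + (-14 - 4*(-13))) = -1258*(-1137 + (-14 + 52)) = -1258*(-1137 + 38) = -1258*(-1099) = 1382542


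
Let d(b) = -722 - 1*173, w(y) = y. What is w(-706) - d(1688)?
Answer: 189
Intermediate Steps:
d(b) = -895 (d(b) = -722 - 173 = -895)
w(-706) - d(1688) = -706 - 1*(-895) = -706 + 895 = 189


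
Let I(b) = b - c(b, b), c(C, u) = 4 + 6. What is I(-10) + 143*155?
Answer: 22145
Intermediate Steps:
c(C, u) = 10
I(b) = -10 + b (I(b) = b - 1*10 = b - 10 = -10 + b)
I(-10) + 143*155 = (-10 - 10) + 143*155 = -20 + 22165 = 22145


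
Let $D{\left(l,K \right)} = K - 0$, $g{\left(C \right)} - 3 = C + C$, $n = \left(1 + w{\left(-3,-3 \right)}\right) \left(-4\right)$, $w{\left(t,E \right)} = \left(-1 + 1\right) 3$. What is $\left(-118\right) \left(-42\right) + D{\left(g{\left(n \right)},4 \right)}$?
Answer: $4960$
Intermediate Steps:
$w{\left(t,E \right)} = 0$ ($w{\left(t,E \right)} = 0 \cdot 3 = 0$)
$n = -4$ ($n = \left(1 + 0\right) \left(-4\right) = 1 \left(-4\right) = -4$)
$g{\left(C \right)} = 3 + 2 C$ ($g{\left(C \right)} = 3 + \left(C + C\right) = 3 + 2 C$)
$D{\left(l,K \right)} = K$ ($D{\left(l,K \right)} = K + 0 = K$)
$\left(-118\right) \left(-42\right) + D{\left(g{\left(n \right)},4 \right)} = \left(-118\right) \left(-42\right) + 4 = 4956 + 4 = 4960$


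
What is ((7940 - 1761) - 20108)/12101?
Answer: -13929/12101 ≈ -1.1511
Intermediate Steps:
((7940 - 1761) - 20108)/12101 = (6179 - 20108)*(1/12101) = -13929*1/12101 = -13929/12101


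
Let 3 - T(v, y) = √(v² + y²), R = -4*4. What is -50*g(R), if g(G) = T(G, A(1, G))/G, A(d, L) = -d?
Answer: 75/8 - 25*√257/8 ≈ -40.723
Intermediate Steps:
R = -16
T(v, y) = 3 - √(v² + y²)
g(G) = (3 - √(1 + G²))/G (g(G) = (3 - √(G² + (-1*1)²))/G = (3 - √(G² + (-1)²))/G = (3 - √(G² + 1))/G = (3 - √(1 + G²))/G)
-50*g(R) = -50*(3 - √(1 + (-16)²))/(-16) = -(-25)*(3 - √(1 + 256))/8 = -(-25)*(3 - √257)/8 = -50*(-3/16 + √257/16) = 75/8 - 25*√257/8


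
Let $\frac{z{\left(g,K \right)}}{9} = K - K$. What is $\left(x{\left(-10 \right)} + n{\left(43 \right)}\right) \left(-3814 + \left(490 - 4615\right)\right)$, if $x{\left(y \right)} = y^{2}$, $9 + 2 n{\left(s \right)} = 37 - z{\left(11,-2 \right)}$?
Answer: $-905046$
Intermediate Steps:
$z{\left(g,K \right)} = 0$ ($z{\left(g,K \right)} = 9 \left(K - K\right) = 9 \cdot 0 = 0$)
$n{\left(s \right)} = 14$ ($n{\left(s \right)} = - \frac{9}{2} + \frac{37 - 0}{2} = - \frac{9}{2} + \frac{37 + 0}{2} = - \frac{9}{2} + \frac{1}{2} \cdot 37 = - \frac{9}{2} + \frac{37}{2} = 14$)
$\left(x{\left(-10 \right)} + n{\left(43 \right)}\right) \left(-3814 + \left(490 - 4615\right)\right) = \left(\left(-10\right)^{2} + 14\right) \left(-3814 + \left(490 - 4615\right)\right) = \left(100 + 14\right) \left(-3814 + \left(490 - 4615\right)\right) = 114 \left(-3814 - 4125\right) = 114 \left(-7939\right) = -905046$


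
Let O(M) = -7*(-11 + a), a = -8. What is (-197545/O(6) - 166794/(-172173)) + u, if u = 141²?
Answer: 140421822082/7633003 ≈ 18397.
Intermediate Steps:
O(M) = 133 (O(M) = -7*(-11 - 8) = -7*(-19) = 133)
u = 19881
(-197545/O(6) - 166794/(-172173)) + u = (-197545/133 - 166794/(-172173)) + 19881 = (-197545*1/133 - 166794*(-1/172173)) + 19881 = (-197545/133 + 55598/57391) + 19881 = -11329910561/7633003 + 19881 = 140421822082/7633003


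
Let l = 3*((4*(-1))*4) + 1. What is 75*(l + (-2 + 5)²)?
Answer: -2850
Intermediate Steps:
l = -47 (l = 3*(-4*4) + 1 = 3*(-16) + 1 = -48 + 1 = -47)
75*(l + (-2 + 5)²) = 75*(-47 + (-2 + 5)²) = 75*(-47 + 3²) = 75*(-47 + 9) = 75*(-38) = -2850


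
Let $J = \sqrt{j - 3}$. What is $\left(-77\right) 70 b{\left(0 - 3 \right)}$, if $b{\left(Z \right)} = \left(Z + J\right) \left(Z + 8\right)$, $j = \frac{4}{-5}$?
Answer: $80850 - 5390 i \sqrt{95} \approx 80850.0 - 52535.0 i$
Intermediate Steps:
$j = - \frac{4}{5}$ ($j = 4 \left(- \frac{1}{5}\right) = - \frac{4}{5} \approx -0.8$)
$J = \frac{i \sqrt{95}}{5}$ ($J = \sqrt{- \frac{4}{5} - 3} = \sqrt{- \frac{19}{5}} = \frac{i \sqrt{95}}{5} \approx 1.9494 i$)
$b{\left(Z \right)} = \left(8 + Z\right) \left(Z + \frac{i \sqrt{95}}{5}\right)$ ($b{\left(Z \right)} = \left(Z + \frac{i \sqrt{95}}{5}\right) \left(Z + 8\right) = \left(Z + \frac{i \sqrt{95}}{5}\right) \left(8 + Z\right) = \left(8 + Z\right) \left(Z + \frac{i \sqrt{95}}{5}\right)$)
$\left(-77\right) 70 b{\left(0 - 3 \right)} = \left(-77\right) 70 \left(\left(0 - 3\right)^{2} + 8 \left(0 - 3\right) + \frac{8 i \sqrt{95}}{5} + \frac{i \left(0 - 3\right) \sqrt{95}}{5}\right) = - 5390 \left(\left(-3\right)^{2} + 8 \left(-3\right) + \frac{8 i \sqrt{95}}{5} + \frac{1}{5} i \left(-3\right) \sqrt{95}\right) = - 5390 \left(9 - 24 + \frac{8 i \sqrt{95}}{5} - \frac{3 i \sqrt{95}}{5}\right) = - 5390 \left(-15 + i \sqrt{95}\right) = 80850 - 5390 i \sqrt{95}$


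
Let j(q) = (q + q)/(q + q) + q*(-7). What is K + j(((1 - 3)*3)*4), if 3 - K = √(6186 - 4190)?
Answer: 172 - 2*√499 ≈ 127.32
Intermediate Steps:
K = 3 - 2*√499 (K = 3 - √(6186 - 4190) = 3 - √1996 = 3 - 2*√499 ≈ -41.677)
j(q) = 1 - 7*q (j(q) = (2*q)/((2*q)) - 7*q = (2*q)*(1/(2*q)) - 7*q = 1 - 7*q)
K + j(((1 - 3)*3)*4) = (3 - 2*√499) + (1 - 7*(1 - 3)*3*4) = (3 - 2*√499) + (1 - 7*(-2*3)*4) = (3 - 2*√499) + (1 - (-42)*4) = (3 - 2*√499) + (1 - 7*(-24)) = (3 - 2*√499) + (1 + 168) = (3 - 2*√499) + 169 = 172 - 2*√499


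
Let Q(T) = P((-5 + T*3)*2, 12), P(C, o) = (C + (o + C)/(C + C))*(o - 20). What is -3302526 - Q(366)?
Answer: -3590542138/1093 ≈ -3.2850e+6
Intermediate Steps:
P(C, o) = (-20 + o)*(C + (C + o)/(2*C)) (P(C, o) = (C + (C + o)/((2*C)))*(-20 + o) = (C + (C + o)*(1/(2*C)))*(-20 + o) = (C + (C + o)/(2*C))*(-20 + o) = (-20 + o)*(C + (C + o)/(2*C)))
Q(T) = (-96 + (-10 + 6*T)*(152 - 96*T))/(2*(-10 + 6*T)) (Q(T) = (12**2 - 20*12 + ((-5 + T*3)*2)*(-20 + 12 - 40*(-5 + T*3)*2 + 2*((-5 + T*3)*2)*12))/(2*(((-5 + T*3)*2))) = (144 - 240 + ((-5 + 3*T)*2)*(-20 + 12 - 40*(-5 + 3*T)*2 + 2*((-5 + 3*T)*2)*12))/(2*(((-5 + 3*T)*2))) = (144 - 240 + (-10 + 6*T)*(-20 + 12 - 40*(-10 + 6*T) + 2*(-10 + 6*T)*12))/(2*(-10 + 6*T)) = (144 - 240 + (-10 + 6*T)*(-20 + 12 + (400 - 240*T) + (-240 + 144*T)))/(2*(-10 + 6*T)) = (144 - 240 + (-10 + 6*T)*(152 - 96*T))/(2*(-10 + 6*T)) = (-96 + (-10 + 6*T)*(152 - 96*T))/(2*(-10 + 6*T)))
-3302526 - Q(366) = -3302526 - 4*(-101 - 36*366**2 + 117*366)/(-5 + 3*366) = -3302526 - 4*(-101 - 36*133956 + 42822)/(-5 + 1098) = -3302526 - 4*(-101 - 4822416 + 42822)/1093 = -3302526 - 4*(-4779695)/1093 = -3302526 - 1*(-19118780/1093) = -3302526 + 19118780/1093 = -3590542138/1093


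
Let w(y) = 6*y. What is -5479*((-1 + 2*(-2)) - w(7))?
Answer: 257513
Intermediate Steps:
-5479*((-1 + 2*(-2)) - w(7)) = -5479*((-1 + 2*(-2)) - 6*7) = -5479*((-1 - 4) - 1*42) = -5479*(-5 - 42) = -5479*(-47) = 257513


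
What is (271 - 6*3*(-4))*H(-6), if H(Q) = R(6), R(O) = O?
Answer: 2058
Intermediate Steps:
H(Q) = 6
(271 - 6*3*(-4))*H(-6) = (271 - 6*3*(-4))*6 = (271 - 18*(-4))*6 = (271 + 72)*6 = 343*6 = 2058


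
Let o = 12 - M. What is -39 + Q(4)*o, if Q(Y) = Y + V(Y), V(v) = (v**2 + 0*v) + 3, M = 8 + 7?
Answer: -108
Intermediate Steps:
M = 15
V(v) = 3 + v**2 (V(v) = (v**2 + 0) + 3 = v**2 + 3 = 3 + v**2)
o = -3 (o = 12 - 1*15 = 12 - 15 = -3)
Q(Y) = 3 + Y + Y**2 (Q(Y) = Y + (3 + Y**2) = 3 + Y + Y**2)
-39 + Q(4)*o = -39 + (3 + 4 + 4**2)*(-3) = -39 + (3 + 4 + 16)*(-3) = -39 + 23*(-3) = -39 - 69 = -108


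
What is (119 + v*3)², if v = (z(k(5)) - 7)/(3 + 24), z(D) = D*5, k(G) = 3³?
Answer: 1437601/81 ≈ 17748.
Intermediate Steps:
k(G) = 27
z(D) = 5*D
v = 128/27 (v = (5*27 - 7)/(3 + 24) = (135 - 7)/27 = 128*(1/27) = 128/27 ≈ 4.7407)
(119 + v*3)² = (119 + (128/27)*3)² = (119 + 128/9)² = (1199/9)² = 1437601/81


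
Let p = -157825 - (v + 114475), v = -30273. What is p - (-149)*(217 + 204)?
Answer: -179298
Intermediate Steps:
p = -242027 (p = -157825 - (-30273 + 114475) = -157825 - 1*84202 = -157825 - 84202 = -242027)
p - (-149)*(217 + 204) = -242027 - (-149)*(217 + 204) = -242027 - (-149)*421 = -242027 - 1*(-62729) = -242027 + 62729 = -179298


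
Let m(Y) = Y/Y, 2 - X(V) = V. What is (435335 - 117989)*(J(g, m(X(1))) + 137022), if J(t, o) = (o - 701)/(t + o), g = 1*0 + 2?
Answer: 43409336212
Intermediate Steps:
X(V) = 2 - V
m(Y) = 1
g = 2 (g = 0 + 2 = 2)
J(t, o) = (-701 + o)/(o + t)
(435335 - 117989)*(J(g, m(X(1))) + 137022) = (435335 - 117989)*((-701 + 1)/(1 + 2) + 137022) = 317346*(-700/3 + 137022) = 317346*(410366/3) = 43409336212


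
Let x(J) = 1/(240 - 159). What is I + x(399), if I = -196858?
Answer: -15945497/81 ≈ -1.9686e+5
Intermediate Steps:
x(J) = 1/81
I + x(399) = -196858 + 1/81 = -15945497/81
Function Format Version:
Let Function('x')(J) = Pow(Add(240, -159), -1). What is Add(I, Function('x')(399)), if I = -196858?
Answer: Rational(-15945497, 81) ≈ -1.9686e+5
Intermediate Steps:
Function('x')(J) = Rational(1, 81) (Function('x')(J) = Pow(81, -1) = Rational(1, 81))
Add(I, Function('x')(399)) = Add(-196858, Rational(1, 81)) = Rational(-15945497, 81)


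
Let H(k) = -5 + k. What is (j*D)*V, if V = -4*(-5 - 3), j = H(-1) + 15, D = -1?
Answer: -288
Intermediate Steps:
j = 9 (j = (-5 - 1) + 15 = -6 + 15 = 9)
V = 32 (V = -4*(-8) = 32)
(j*D)*V = (9*(-1))*32 = -9*32 = -288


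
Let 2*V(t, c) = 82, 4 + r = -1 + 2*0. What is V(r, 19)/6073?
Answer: 41/6073 ≈ 0.0067512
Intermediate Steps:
r = -5 (r = -4 + (-1 + 2*0) = -4 + (-1 + 0) = -4 - 1 = -5)
V(t, c) = 41 (V(t, c) = (1/2)*82 = 41)
V(r, 19)/6073 = 41/6073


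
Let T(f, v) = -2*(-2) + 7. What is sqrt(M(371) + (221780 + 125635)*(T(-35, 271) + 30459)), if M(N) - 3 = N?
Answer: 16*sqrt(41350529) ≈ 1.0289e+5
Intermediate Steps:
T(f, v) = 11 (T(f, v) = 4 + 7 = 11)
M(N) = 3 + N
sqrt(M(371) + (221780 + 125635)*(T(-35, 271) + 30459)) = sqrt((3 + 371) + (221780 + 125635)*(11 + 30459)) = sqrt(374 + 347415*30470) = sqrt(374 + 10585735050) = sqrt(10585735424) = 16*sqrt(41350529)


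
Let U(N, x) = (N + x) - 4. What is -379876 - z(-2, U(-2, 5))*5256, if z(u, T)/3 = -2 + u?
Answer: -316804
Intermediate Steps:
U(N, x) = -4 + N + x
z(u, T) = -6 + 3*u (z(u, T) = 3*(-2 + u) = -6 + 3*u)
-379876 - z(-2, U(-2, 5))*5256 = -379876 - (-6 + 3*(-2))*5256 = -379876 - (-6 - 6)*5256 = -379876 - (-12)*5256 = -379876 - 1*(-63072) = -379876 + 63072 = -316804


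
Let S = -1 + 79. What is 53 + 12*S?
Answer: 989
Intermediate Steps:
S = 78
53 + 12*S = 53 + 12*78 = 53 + 936 = 989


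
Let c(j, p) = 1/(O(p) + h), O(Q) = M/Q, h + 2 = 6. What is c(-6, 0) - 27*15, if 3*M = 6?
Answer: -405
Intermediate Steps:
M = 2 (M = (⅓)*6 = 2)
h = 4 (h = -2 + 6 = 4)
O(Q) = 2/Q
c(j, p) = 1/(4 + 2/p) (c(j, p) = 1/(2/p + 4) = 1/(4 + 2/p))
c(-6, 0) - 27*15 = (½)*0/(1 + 2*0) - 27*15 = (½)*0/(1 + 0) - 405 = (½)*0/1 - 405 = (½)*0*1 - 405 = 0 - 405 = -405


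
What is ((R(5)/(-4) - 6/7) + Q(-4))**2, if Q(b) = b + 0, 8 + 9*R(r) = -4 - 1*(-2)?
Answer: 332929/15876 ≈ 20.971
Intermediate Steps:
R(r) = -10/9 (R(r) = -8/9 + (-4 - 1*(-2))/9 = -8/9 + (-4 + 2)/9 = -8/9 + (1/9)*(-2) = -8/9 - 2/9 = -10/9)
Q(b) = b
((R(5)/(-4) - 6/7) + Q(-4))**2 = ((-10/9/(-4) - 6/7) - 4)**2 = ((-10/9*(-1/4) - 6*1/7) - 4)**2 = ((5/18 - 6/7) - 4)**2 = (-73/126 - 4)**2 = (-577/126)**2 = 332929/15876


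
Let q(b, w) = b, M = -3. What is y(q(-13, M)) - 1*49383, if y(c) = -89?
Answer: -49472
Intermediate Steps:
y(q(-13, M)) - 1*49383 = -89 - 1*49383 = -89 - 49383 = -49472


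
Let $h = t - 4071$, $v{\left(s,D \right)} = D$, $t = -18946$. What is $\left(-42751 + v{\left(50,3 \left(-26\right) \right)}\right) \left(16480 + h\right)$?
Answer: $279973173$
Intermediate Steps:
$h = -23017$ ($h = -18946 - 4071 = -23017$)
$\left(-42751 + v{\left(50,3 \left(-26\right) \right)}\right) \left(16480 + h\right) = \left(-42751 + 3 \left(-26\right)\right) \left(16480 - 23017\right) = \left(-42751 - 78\right) \left(-6537\right) = \left(-42829\right) \left(-6537\right) = 279973173$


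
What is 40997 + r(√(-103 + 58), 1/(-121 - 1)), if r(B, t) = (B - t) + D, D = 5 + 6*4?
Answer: 5005173/122 + 3*I*√5 ≈ 41026.0 + 6.7082*I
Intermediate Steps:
D = 29 (D = 5 + 24 = 29)
r(B, t) = 29 + B - t (r(B, t) = (B - t) + 29 = 29 + B - t)
40997 + r(√(-103 + 58), 1/(-121 - 1)) = 40997 + (29 + √(-103 + 58) - 1/(-121 - 1)) = 40997 + (29 + √(-45) - 1/(-122)) = 40997 + (29 + 3*I*√5 - 1*(-1/122)) = 40997 + (29 + 3*I*√5 + 1/122) = 40997 + (3539/122 + 3*I*√5) = 5005173/122 + 3*I*√5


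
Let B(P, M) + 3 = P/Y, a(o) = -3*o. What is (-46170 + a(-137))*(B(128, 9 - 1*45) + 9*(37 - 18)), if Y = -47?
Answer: -355455912/47 ≈ -7.5629e+6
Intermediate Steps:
B(P, M) = -3 - P/47 (B(P, M) = -3 + P/(-47) = -3 + P*(-1/47) = -3 - P/47)
(-46170 + a(-137))*(B(128, 9 - 1*45) + 9*(37 - 18)) = (-46170 - 3*(-137))*((-3 - 1/47*128) + 9*(37 - 18)) = (-46170 + 411)*((-3 - 128/47) + 9*19) = -45759*(-269/47 + 171) = -45759*7768/47 = -355455912/47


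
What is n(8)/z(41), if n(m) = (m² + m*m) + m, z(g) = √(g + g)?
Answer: 68*√82/41 ≈ 15.019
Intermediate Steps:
z(g) = √2*√g (z(g) = √(2*g) = √2*√g)
n(m) = m + 2*m² (n(m) = (m² + m²) + m = 2*m² + m = m + 2*m²)
n(8)/z(41) = (8*(1 + 2*8))/((√2*√41)) = (8*(1 + 16))/(√82) = (8*17)*(√82/82) = 136*(√82/82) = 68*√82/41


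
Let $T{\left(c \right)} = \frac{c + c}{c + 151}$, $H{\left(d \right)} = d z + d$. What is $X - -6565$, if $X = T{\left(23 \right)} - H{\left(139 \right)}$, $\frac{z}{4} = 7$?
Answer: $\frac{220481}{87} \approx 2534.3$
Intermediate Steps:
$z = 28$ ($z = 4 \cdot 7 = 28$)
$H{\left(d \right)} = 29 d$ ($H{\left(d \right)} = d 28 + d = 28 d + d = 29 d$)
$T{\left(c \right)} = \frac{2 c}{151 + c}$
$X = - \frac{350674}{87}$ ($X = 2 \cdot 23 \frac{1}{151 + 23} - 29 \cdot 139 = 2 \cdot 23 \cdot \frac{1}{174} - 4031 = \frac{23}{87} - 4031 = - \frac{350674}{87} \approx -4030.7$)
$X - -6565 = - \frac{350674}{87} - -6565 = - \frac{350674}{87} + 6565 = \frac{220481}{87}$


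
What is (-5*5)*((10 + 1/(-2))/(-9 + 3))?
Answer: 475/12 ≈ 39.583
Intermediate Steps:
(-5*5)*((10 + 1/(-2))/(-9 + 3)) = -25*(10 - ½)/(-6) = -475*(-1)/(2*6) = -25*(-19/12) = 475/12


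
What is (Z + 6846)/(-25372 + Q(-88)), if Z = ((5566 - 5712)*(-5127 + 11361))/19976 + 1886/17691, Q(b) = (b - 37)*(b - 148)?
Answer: 600820245337/364704069312 ≈ 1.6474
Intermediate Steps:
Q(b) = (-148 + b)*(-37 + b) (Q(b) = (-37 + b)*(-148 + b) = (-148 + b)*(-37 + b))
Z = -4016009147/88348854 (Z = -146*6234*(1/19976) + 1886*(1/17691) = -910164*1/19976 + 1886/17691 = -227541/4994 + 1886/17691 = -4016009147/88348854 ≈ -45.456)
(Z + 6846)/(-25372 + Q(-88)) = (-4016009147/88348854 + 6846)/(-25372 + (5476 + (-88)² - 185*(-88))) = 600820245337/(88348854*(-25372 + (5476 + 7744 + 16280))) = 600820245337/(88348854*(-25372 + 29500)) = (600820245337/88348854)/4128 = (600820245337/88348854)*(1/4128) = 600820245337/364704069312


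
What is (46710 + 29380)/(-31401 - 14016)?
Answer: -76090/45417 ≈ -1.6754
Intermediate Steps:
(46710 + 29380)/(-31401 - 14016) = 76090/(-45417) = 76090*(-1/45417) = -76090/45417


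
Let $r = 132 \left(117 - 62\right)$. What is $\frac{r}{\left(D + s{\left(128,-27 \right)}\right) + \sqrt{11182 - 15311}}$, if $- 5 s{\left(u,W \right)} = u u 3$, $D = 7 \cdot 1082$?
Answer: $- \frac{409536600}{127386749} - \frac{181500 i \sqrt{4129}}{127386749} \approx -3.2149 - 0.091553 i$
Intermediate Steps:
$D = 7574$
$s{\left(u,W \right)} = - \frac{3 u^{2}}{5}$ ($s{\left(u,W \right)} = - \frac{u u 3}{5} = - \frac{u^{2} \cdot 3}{5} = - \frac{3 u^{2}}{5}$)
$r = 7260$ ($r = 132 \cdot 55 = 7260$)
$\frac{r}{\left(D + s{\left(128,-27 \right)}\right) + \sqrt{11182 - 15311}} = \frac{7260}{\left(7574 - \frac{3 \cdot 128^{2}}{5}\right) + \sqrt{11182 - 15311}} = \frac{7260}{\left(7574 - \frac{49152}{5}\right) + \sqrt{-4129}} = \frac{7260}{\left(7574 - \frac{49152}{5}\right) + i \sqrt{4129}} = \frac{7260}{- \frac{11282}{5} + i \sqrt{4129}}$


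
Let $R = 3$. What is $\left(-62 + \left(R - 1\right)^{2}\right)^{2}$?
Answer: $3364$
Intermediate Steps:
$\left(-62 + \left(R - 1\right)^{2}\right)^{2} = \left(-62 + \left(3 - 1\right)^{2}\right)^{2} = \left(-62 + 2^{2}\right)^{2} = \left(-62 + 4\right)^{2} = \left(-58\right)^{2} = 3364$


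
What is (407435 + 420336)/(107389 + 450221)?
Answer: 827771/557610 ≈ 1.4845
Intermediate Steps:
(407435 + 420336)/(107389 + 450221) = 827771/557610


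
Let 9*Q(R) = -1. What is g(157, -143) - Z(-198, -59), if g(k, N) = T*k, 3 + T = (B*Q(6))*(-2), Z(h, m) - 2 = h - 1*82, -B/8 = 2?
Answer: -6761/9 ≈ -751.22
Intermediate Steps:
Q(R) = -1/9 (Q(R) = (1/9)*(-1) = -1/9)
B = -16 (B = -8*2 = -16)
Z(h, m) = -80 + h (Z(h, m) = 2 + (h - 1*82) = 2 + (h - 82) = 2 + (-82 + h) = -80 + h)
T = -59/9 (T = -3 - 16*(-1/9)*(-2) = -3 + (16/9)*(-2) = -3 - 32/9 = -59/9 ≈ -6.5556)
g(k, N) = -59*k/9
g(157, -143) - Z(-198, -59) = -59/9*157 - (-80 - 198) = -9263/9 - 1*(-278) = -9263/9 + 278 = -6761/9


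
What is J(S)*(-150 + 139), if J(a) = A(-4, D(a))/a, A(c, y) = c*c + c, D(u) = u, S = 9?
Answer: -44/3 ≈ -14.667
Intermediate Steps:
A(c, y) = c + c² (A(c, y) = c² + c = c + c²)
J(a) = 12/a (J(a) = (-4*(1 - 4))/a = (-4*(-3))/a = 12/a)
J(S)*(-150 + 139) = (12/9)*(-150 + 139) = (12*(⅑))*(-11) = (4/3)*(-11) = -44/3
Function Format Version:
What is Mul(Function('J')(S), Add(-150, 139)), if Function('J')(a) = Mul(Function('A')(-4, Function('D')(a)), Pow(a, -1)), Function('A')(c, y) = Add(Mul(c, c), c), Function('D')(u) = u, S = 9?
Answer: Rational(-44, 3) ≈ -14.667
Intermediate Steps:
Function('A')(c, y) = Add(c, Pow(c, 2)) (Function('A')(c, y) = Add(Pow(c, 2), c) = Add(c, Pow(c, 2)))
Function('J')(a) = Mul(12, Pow(a, -1)) (Function('J')(a) = Mul(Mul(-4, Add(1, -4)), Pow(a, -1)) = Mul(Mul(-4, -3), Pow(a, -1)) = Mul(12, Pow(a, -1)))
Mul(Function('J')(S), Add(-150, 139)) = Mul(Mul(12, Pow(9, -1)), Add(-150, 139)) = Mul(Mul(12, Rational(1, 9)), -11) = Mul(Rational(4, 3), -11) = Rational(-44, 3)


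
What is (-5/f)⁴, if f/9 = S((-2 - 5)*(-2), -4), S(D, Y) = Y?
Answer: 625/1679616 ≈ 0.00037211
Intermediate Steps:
f = -36 (f = 9*(-4) = -36)
(-5/f)⁴ = (-5/(-36))⁴ = (-5*(-1/36))⁴ = (5/36)⁴ = 625/1679616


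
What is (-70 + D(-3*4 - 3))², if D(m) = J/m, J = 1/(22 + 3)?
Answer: 689115001/140625 ≈ 4900.4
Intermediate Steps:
J = 1/25 ≈ 0.040000
D(m) = 1/(25*m)
(-70 + D(-3*4 - 3))² = (-70 + 1/(25*(-3*4 - 3)))² = (-70 + 1/(25*(-12 - 3)))² = (-70 + (1/25)/(-15))² = (-70 + (1/25)*(-1/15))² = (-70 - 1/375)² = (-26251/375)² = 689115001/140625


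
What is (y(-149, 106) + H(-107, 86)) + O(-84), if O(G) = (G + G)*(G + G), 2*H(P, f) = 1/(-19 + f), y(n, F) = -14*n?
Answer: 4061541/134 ≈ 30310.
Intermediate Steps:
H(P, f) = 1/(2*(-19 + f))
O(G) = 4*G**2 (O(G) = (2*G)*(2*G) = 4*G**2)
(y(-149, 106) + H(-107, 86)) + O(-84) = (-14*(-149) + 1/(2*(-19 + 86))) + 4*(-84)**2 = (2086 + (1/2)/67) + 4*7056 = (2086 + (1/2)*(1/67)) + 28224 = (2086 + 1/134) + 28224 = 279525/134 + 28224 = 4061541/134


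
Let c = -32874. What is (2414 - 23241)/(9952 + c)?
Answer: 20827/22922 ≈ 0.90860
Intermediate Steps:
(2414 - 23241)/(9952 + c) = (2414 - 23241)/(9952 - 32874) = -20827/(-22922) = -20827*(-1/22922) = 20827/22922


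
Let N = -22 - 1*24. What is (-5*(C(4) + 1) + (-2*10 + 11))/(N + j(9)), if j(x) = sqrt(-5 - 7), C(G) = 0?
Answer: 23/76 + I*sqrt(3)/76 ≈ 0.30263 + 0.02279*I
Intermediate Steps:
N = -46 (N = -22 - 24 = -46)
j(x) = 2*I*sqrt(3) (j(x) = sqrt(-12) = 2*I*sqrt(3))
(-5*(C(4) + 1) + (-2*10 + 11))/(N + j(9)) = (-5*(0 + 1) + (-2*10 + 11))/(-46 + 2*I*sqrt(3)) = (-5*1 + (-20 + 11))/(-46 + 2*I*sqrt(3)) = (-5 - 9)/(-46 + 2*I*sqrt(3)) = -14/(-46 + 2*I*sqrt(3))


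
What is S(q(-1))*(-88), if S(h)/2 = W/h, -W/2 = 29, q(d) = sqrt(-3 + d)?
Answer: -5104*I ≈ -5104.0*I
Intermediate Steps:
W = -58 (W = -2*29 = -58)
S(h) = -116/h (S(h) = 2*(-58/h) = -116/h)
S(q(-1))*(-88) = -116/sqrt(-3 - 1)*(-88) = -116*(-I/2)*(-88) = -(-58)*I*(-88) = (58*I)*(-88) = -5104*I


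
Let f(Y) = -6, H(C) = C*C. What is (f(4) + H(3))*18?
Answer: 54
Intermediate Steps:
H(C) = C**2
(f(4) + H(3))*18 = (-6 + 3**2)*18 = (-6 + 9)*18 = 3*18 = 54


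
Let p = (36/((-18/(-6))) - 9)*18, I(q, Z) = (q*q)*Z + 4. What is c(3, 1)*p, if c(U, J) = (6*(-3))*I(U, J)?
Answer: -12636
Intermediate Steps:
I(q, Z) = 4 + Z*q² (I(q, Z) = q²*Z + 4 = Z*q² + 4 = 4 + Z*q²)
c(U, J) = -72 - 18*J*U² (c(U, J) = (6*(-3))*(4 + J*U²) = -18*(4 + J*U²) = -72 - 18*J*U²)
p = 54 (p = (36/((-18*(-⅙))) - 9)*18 = (36/3 - 9)*18 = (36*(⅓) - 9)*18 = (12 - 9)*18 = 3*18 = 54)
c(3, 1)*p = (-72 - 18*1*3²)*54 = (-72 - 18*1*9)*54 = (-72 - 162)*54 = -234*54 = -12636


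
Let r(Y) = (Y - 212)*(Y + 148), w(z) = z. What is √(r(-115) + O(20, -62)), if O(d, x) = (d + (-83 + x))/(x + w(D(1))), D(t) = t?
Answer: I*√40145686/61 ≈ 103.87*I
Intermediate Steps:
r(Y) = (-212 + Y)*(148 + Y)
O(d, x) = (-83 + d + x)/(1 + x) (O(d, x) = (d + (-83 + x))/(x + 1) = (-83 + d + x)/(1 + x))
√(r(-115) + O(20, -62)) = √((-31376 + (-115)² - 64*(-115)) + (-83 + 20 - 62)/(1 - 62)) = √((-31376 + 13225 + 7360) - 125/(-61)) = √(-10791 - 1/61*(-125)) = √(-10791 + 125/61) = √(-658126/61) = I*√40145686/61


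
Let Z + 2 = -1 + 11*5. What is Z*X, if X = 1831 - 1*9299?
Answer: -388336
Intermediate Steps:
X = -7468 (X = 1831 - 9299 = -7468)
Z = 52 (Z = -2 + (-1 + 11*5) = -2 + (-1 + 55) = -2 + 54 = 52)
Z*X = 52*(-7468) = -388336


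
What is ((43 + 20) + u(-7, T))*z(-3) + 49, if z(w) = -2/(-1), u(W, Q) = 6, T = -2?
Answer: 187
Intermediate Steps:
z(w) = 2 (z(w) = -2*(-1) = 2)
((43 + 20) + u(-7, T))*z(-3) + 49 = ((43 + 20) + 6)*2 + 49 = (63 + 6)*2 + 49 = 69*2 + 49 = 138 + 49 = 187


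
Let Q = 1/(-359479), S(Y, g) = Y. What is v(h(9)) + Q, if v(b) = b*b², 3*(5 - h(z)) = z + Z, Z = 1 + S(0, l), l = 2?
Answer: 44934848/9705933 ≈ 4.6296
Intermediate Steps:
Z = 1 (Z = 1 + 0 = 1)
h(z) = 14/3 - z/3 (h(z) = 5 - (z + 1)/3 = 5 - (1 + z)/3 = 5 + (-⅓ - z/3) = 14/3 - z/3)
Q = -1/359479 ≈ -2.7818e-6
v(b) = b³
v(h(9)) + Q = (14/3 - ⅓*9)³ - 1/359479 = (14/3 - 3)³ - 1/359479 = (5/3)³ - 1/359479 = 125/27 - 1/359479 = 44934848/9705933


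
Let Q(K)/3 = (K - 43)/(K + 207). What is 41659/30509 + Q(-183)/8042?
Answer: 1336639195/981413512 ≈ 1.3620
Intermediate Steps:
Q(K) = 3*(-43 + K)/(207 + K) (Q(K) = 3*((K - 43)/(K + 207)) = 3*((-43 + K)/(207 + K)) = 3*(-43 + K)/(207 + K))
41659/30509 + Q(-183)/8042 = 41659/30509 + (3*(-43 - 183)/(207 - 183))/8042 = 41659*(1/30509) + (3*(-226)/24)*(1/8042) = 41659/30509 + (3*(1/24)*(-226))*(1/8042) = 41659/30509 - 113/4*1/8042 = 41659/30509 - 113/32168 = 1336639195/981413512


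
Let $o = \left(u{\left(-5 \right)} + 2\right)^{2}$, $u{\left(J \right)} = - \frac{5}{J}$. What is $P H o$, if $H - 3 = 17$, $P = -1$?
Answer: $-180$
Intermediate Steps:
$H = 20$ ($H = 3 + 17 = 20$)
$o = 9$ ($o = \left(- \frac{5}{-5} + 2\right)^{2} = \left(\left(-5\right) \left(- \frac{1}{5}\right) + 2\right)^{2} = \left(1 + 2\right)^{2} = 3^{2} = 9$)
$P H o = \left(-1\right) 20 \cdot 9 = \left(-20\right) 9 = -180$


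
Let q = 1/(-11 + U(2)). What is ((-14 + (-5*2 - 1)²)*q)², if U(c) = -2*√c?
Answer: 1476921/12769 - 503756*√2/12769 ≈ 59.872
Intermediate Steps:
q = 1/(-11 - 2*√2) ≈ -0.072315
((-14 + (-5*2 - 1)²)*q)² = ((-14 + (-5*2 - 1)²)*(-11/113 + 2*√2/113))² = ((-14 + (-10 - 1)²)*(-11/113 + 2*√2/113))² = ((-14 + (-11)²)*(-11/113 + 2*√2/113))² = ((-14 + 121)*(-11/113 + 2*√2/113))² = (107*(-11/113 + 2*√2/113))² = (-1177/113 + 214*√2/113)²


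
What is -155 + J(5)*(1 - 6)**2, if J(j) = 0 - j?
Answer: -280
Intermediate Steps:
J(j) = -j
-155 + J(5)*(1 - 6)**2 = -155 + (-1*5)*(1 - 6)**2 = -155 - 5*(-5)**2 = -155 - 5*25 = -155 - 125 = -280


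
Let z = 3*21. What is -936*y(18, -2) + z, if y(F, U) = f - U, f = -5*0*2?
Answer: -1809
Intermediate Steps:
f = 0 (f = 0*2 = 0)
y(F, U) = -U (y(F, U) = 0 - U = -U)
z = 63
-936*y(18, -2) + z = -(-936)*(-2) + 63 = -936*2 + 63 = -1872 + 63 = -1809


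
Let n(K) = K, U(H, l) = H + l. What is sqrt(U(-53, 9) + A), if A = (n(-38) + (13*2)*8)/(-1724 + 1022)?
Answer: I*sqrt(605631)/117 ≈ 6.6515*I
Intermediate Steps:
A = -85/351 (A = (-38 + (13*2)*8)/(-1724 + 1022) = (-38 + 26*8)/(-702) = (-38 + 208)*(-1/702) = 170*(-1/702) = -85/351 ≈ -0.24217)
sqrt(U(-53, 9) + A) = sqrt((-53 + 9) - 85/351) = sqrt(-44 - 85/351) = sqrt(-15529/351) = I*sqrt(605631)/117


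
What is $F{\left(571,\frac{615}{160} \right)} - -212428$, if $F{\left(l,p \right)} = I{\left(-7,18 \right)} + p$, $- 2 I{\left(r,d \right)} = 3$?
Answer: $\frac{6797771}{32} \approx 2.1243 \cdot 10^{5}$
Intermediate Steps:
$I{\left(r,d \right)} = - \frac{3}{2}$ ($I{\left(r,d \right)} = \left(- \frac{1}{2}\right) 3 = - \frac{3}{2}$)
$F{\left(l,p \right)} = - \frac{3}{2} + p$
$F{\left(571,\frac{615}{160} \right)} - -212428 = \left(- \frac{3}{2} + \frac{615}{160}\right) - -212428 = \left(- \frac{3}{2} + 615 \cdot \frac{1}{160}\right) + 212428 = \left(- \frac{3}{2} + \frac{123}{32}\right) + 212428 = \frac{75}{32} + 212428 = \frac{6797771}{32}$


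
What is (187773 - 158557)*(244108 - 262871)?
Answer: -548179808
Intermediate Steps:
(187773 - 158557)*(244108 - 262871) = 29216*(-18763) = -548179808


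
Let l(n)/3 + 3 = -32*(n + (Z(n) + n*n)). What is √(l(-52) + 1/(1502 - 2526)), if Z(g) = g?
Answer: I*√255599617/32 ≈ 499.61*I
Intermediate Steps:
l(n) = -9 - 192*n - 96*n² (l(n) = -9 + 3*(-32*(n + (n + n*n))) = -9 + 3*(-32*(n + (n + n²))) = -9 + 3*(-32*(n² + 2*n)) = -9 + 3*(-64*n - 32*n²) = -9 + (-192*n - 96*n²) = -9 - 192*n - 96*n²)
√(l(-52) + 1/(1502 - 2526)) = √((-9 - 192*(-52) - 96*(-52)²) + 1/(1502 - 2526)) = √((-9 + 9984 - 96*2704) + 1/(-1024)) = √((-9 + 9984 - 259584) - 1/1024) = √(-249609 - 1/1024) = √(-255599617/1024) = I*√255599617/32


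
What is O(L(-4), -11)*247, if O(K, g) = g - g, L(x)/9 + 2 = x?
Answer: 0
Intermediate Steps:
L(x) = -18 + 9*x
O(K, g) = 0
O(L(-4), -11)*247 = 0*247 = 0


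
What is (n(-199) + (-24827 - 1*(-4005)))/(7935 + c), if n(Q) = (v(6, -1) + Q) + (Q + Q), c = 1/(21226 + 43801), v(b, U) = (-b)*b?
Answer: -1395154285/515989246 ≈ -2.7038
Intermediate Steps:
v(b, U) = -b²
c = 1/65027 ≈ 1.5378e-5
n(Q) = -36 + 3*Q (n(Q) = (-1*6² + Q) + (Q + Q) = (-1*36 + Q) + 2*Q = (-36 + Q) + 2*Q = -36 + 3*Q)
(n(-199) + (-24827 - 1*(-4005)))/(7935 + c) = ((-36 + 3*(-199)) + (-24827 - 1*(-4005)))/(7935 + 1/65027) = ((-36 - 597) + (-24827 + 4005))/(515989246/65027) = (-633 - 20822)*(65027/515989246) = -21455*65027/515989246 = -1395154285/515989246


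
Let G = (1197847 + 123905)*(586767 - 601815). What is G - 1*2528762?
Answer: -19892252858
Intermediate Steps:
G = -19889724096 (G = 1321752*(-15048) = -19889724096)
G - 1*2528762 = -19889724096 - 1*2528762 = -19889724096 - 2528762 = -19892252858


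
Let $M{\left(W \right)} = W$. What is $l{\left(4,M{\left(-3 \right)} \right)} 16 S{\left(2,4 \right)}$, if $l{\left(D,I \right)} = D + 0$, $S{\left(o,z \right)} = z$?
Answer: $256$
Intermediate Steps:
$l{\left(D,I \right)} = D$
$l{\left(4,M{\left(-3 \right)} \right)} 16 S{\left(2,4 \right)} = 4 \cdot 16 \cdot 4 = 64 \cdot 4 = 256$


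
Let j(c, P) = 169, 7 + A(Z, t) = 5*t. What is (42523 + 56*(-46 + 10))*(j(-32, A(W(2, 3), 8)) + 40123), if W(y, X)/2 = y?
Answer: 1632108044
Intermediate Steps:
W(y, X) = 2*y
A(Z, t) = -7 + 5*t
(42523 + 56*(-46 + 10))*(j(-32, A(W(2, 3), 8)) + 40123) = (42523 + 56*(-46 + 10))*(169 + 40123) = (42523 + 56*(-36))*40292 = (42523 - 2016)*40292 = 40507*40292 = 1632108044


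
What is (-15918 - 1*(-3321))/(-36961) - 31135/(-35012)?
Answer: 1591826899/1294078532 ≈ 1.2301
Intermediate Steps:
(-15918 - 1*(-3321))/(-36961) - 31135/(-35012) = (-15918 + 3321)*(-1/36961) - 31135*(-1/35012) = -12597*(-1/36961) + 31135/35012 = 12597/36961 + 31135/35012 = 1591826899/1294078532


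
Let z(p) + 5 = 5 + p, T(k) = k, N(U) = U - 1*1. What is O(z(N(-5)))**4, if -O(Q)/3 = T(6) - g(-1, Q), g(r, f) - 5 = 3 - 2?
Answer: 0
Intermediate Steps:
g(r, f) = 6 (g(r, f) = 5 + (3 - 2) = 5 + 1 = 6)
N(U) = -1 + U (N(U) = U - 1 = -1 + U)
z(p) = p (z(p) = -5 + (5 + p) = p)
O(Q) = 0 (O(Q) = -3*(6 - 1*6) = -3*(6 - 6) = -3*0 = 0)
O(z(N(-5)))**4 = 0**4 = 0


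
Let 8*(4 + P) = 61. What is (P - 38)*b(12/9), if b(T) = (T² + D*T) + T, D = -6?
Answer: 3025/18 ≈ 168.06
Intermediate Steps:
P = 29/8 (P = -4 + (⅛)*61 = -4 + 61/8 = 29/8 ≈ 3.6250)
b(T) = T² - 5*T (b(T) = (T² - 6*T) + T = T² - 5*T)
(P - 38)*b(12/9) = (29/8 - 38)*((12/9)*(-5 + 12/9)) = -275*12*(⅑)*(-5 + 12*(⅑))/8 = -275*(-5 + 4/3)/6 = -275*(-11)/(6*3) = -275/8*(-44/9) = 3025/18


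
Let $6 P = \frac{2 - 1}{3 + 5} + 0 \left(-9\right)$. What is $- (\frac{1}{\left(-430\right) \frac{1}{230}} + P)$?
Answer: $\frac{1061}{2064} \approx 0.51405$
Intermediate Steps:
$P = \frac{1}{48}$ ($P = \frac{\frac{2 - 1}{3 + 5} + 0 \left(-9\right)}{6} = \frac{1 \cdot \frac{1}{8} + 0}{6} = \frac{\frac{1}{8} + 0}{6} = \frac{1}{6} \cdot \frac{1}{8} = \frac{1}{48} \approx 0.020833$)
$- (\frac{1}{\left(-430\right) \frac{1}{230}} + P) = - (\frac{1}{\left(-430\right) \frac{1}{230}} + \frac{1}{48}) = - (\frac{1}{- \frac{43}{23}} + \frac{1}{48}) = - (- \frac{23}{43} + \frac{1}{48}) = \left(-1\right) \left(- \frac{1061}{2064}\right) = \frac{1061}{2064}$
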